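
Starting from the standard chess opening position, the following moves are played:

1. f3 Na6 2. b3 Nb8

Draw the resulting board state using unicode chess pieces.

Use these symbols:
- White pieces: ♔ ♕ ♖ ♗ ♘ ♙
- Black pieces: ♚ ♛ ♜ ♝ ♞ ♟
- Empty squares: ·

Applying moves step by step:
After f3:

♜ ♞ ♝ ♛ ♚ ♝ ♞ ♜
♟ ♟ ♟ ♟ ♟ ♟ ♟ ♟
· · · · · · · ·
· · · · · · · ·
· · · · · · · ·
· · · · · ♙ · ·
♙ ♙ ♙ ♙ ♙ · ♙ ♙
♖ ♘ ♗ ♕ ♔ ♗ ♘ ♖


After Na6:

♜ · ♝ ♛ ♚ ♝ ♞ ♜
♟ ♟ ♟ ♟ ♟ ♟ ♟ ♟
♞ · · · · · · ·
· · · · · · · ·
· · · · · · · ·
· · · · · ♙ · ·
♙ ♙ ♙ ♙ ♙ · ♙ ♙
♖ ♘ ♗ ♕ ♔ ♗ ♘ ♖


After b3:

♜ · ♝ ♛ ♚ ♝ ♞ ♜
♟ ♟ ♟ ♟ ♟ ♟ ♟ ♟
♞ · · · · · · ·
· · · · · · · ·
· · · · · · · ·
· ♙ · · · ♙ · ·
♙ · ♙ ♙ ♙ · ♙ ♙
♖ ♘ ♗ ♕ ♔ ♗ ♘ ♖


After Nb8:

♜ ♞ ♝ ♛ ♚ ♝ ♞ ♜
♟ ♟ ♟ ♟ ♟ ♟ ♟ ♟
· · · · · · · ·
· · · · · · · ·
· · · · · · · ·
· ♙ · · · ♙ · ·
♙ · ♙ ♙ ♙ · ♙ ♙
♖ ♘ ♗ ♕ ♔ ♗ ♘ ♖



  a b c d e f g h
  ─────────────────
8│♜ ♞ ♝ ♛ ♚ ♝ ♞ ♜│8
7│♟ ♟ ♟ ♟ ♟ ♟ ♟ ♟│7
6│· · · · · · · ·│6
5│· · · · · · · ·│5
4│· · · · · · · ·│4
3│· ♙ · · · ♙ · ·│3
2│♙ · ♙ ♙ ♙ · ♙ ♙│2
1│♖ ♘ ♗ ♕ ♔ ♗ ♘ ♖│1
  ─────────────────
  a b c d e f g h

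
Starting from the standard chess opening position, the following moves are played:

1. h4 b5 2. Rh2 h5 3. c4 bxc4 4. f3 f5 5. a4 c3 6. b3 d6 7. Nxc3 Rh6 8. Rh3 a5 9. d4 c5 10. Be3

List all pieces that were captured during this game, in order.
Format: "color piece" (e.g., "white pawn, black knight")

Tracking captures:
  bxc4: captured white pawn
  Nxc3: captured black pawn

white pawn, black pawn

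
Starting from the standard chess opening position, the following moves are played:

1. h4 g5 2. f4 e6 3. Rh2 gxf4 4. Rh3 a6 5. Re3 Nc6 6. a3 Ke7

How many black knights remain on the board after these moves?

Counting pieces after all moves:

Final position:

  a b c d e f g h
  ─────────────────
8│♜ · ♝ ♛ · ♝ ♞ ♜│8
7│· ♟ ♟ ♟ ♚ ♟ · ♟│7
6│♟ · ♞ · ♟ · · ·│6
5│· · · · · · · ·│5
4│· · · · · ♟ · ♙│4
3│♙ · · · ♖ · · ·│3
2│· ♙ ♙ ♙ ♙ · ♙ ·│2
1│♖ ♘ ♗ ♕ ♔ ♗ ♘ ·│1
  ─────────────────
  a b c d e f g h


2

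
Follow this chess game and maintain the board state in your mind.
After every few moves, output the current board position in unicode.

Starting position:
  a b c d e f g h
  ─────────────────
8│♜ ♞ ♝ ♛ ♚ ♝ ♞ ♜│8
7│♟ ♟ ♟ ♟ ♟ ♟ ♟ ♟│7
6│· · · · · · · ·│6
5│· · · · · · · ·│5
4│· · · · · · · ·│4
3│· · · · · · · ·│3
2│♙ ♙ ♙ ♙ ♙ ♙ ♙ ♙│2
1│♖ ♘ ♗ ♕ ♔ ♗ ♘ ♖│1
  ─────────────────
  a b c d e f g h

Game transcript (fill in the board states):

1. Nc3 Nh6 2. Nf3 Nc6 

  a b c d e f g h
  ─────────────────
8│♜ · ♝ ♛ ♚ ♝ · ♜│8
7│♟ ♟ ♟ ♟ ♟ ♟ ♟ ♟│7
6│· · ♞ · · · · ♞│6
5│· · · · · · · ·│5
4│· · · · · · · ·│4
3│· · ♘ · · ♘ · ·│3
2│♙ ♙ ♙ ♙ ♙ ♙ ♙ ♙│2
1│♖ · ♗ ♕ ♔ ♗ · ♖│1
  ─────────────────
  a b c d e f g h

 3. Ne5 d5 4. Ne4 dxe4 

  a b c d e f g h
  ─────────────────
8│♜ · ♝ ♛ ♚ ♝ · ♜│8
7│♟ ♟ ♟ · ♟ ♟ ♟ ♟│7
6│· · ♞ · · · · ♞│6
5│· · · · ♘ · · ·│5
4│· · · · ♟ · · ·│4
3│· · · · · · · ·│3
2│♙ ♙ ♙ ♙ ♙ ♙ ♙ ♙│2
1│♖ · ♗ ♕ ♔ ♗ · ♖│1
  ─────────────────
  a b c d e f g h

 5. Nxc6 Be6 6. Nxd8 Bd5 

  a b c d e f g h
  ─────────────────
8│♜ · · ♘ ♚ ♝ · ♜│8
7│♟ ♟ ♟ · ♟ ♟ ♟ ♟│7
6│· · · · · · · ♞│6
5│· · · ♝ · · · ·│5
4│· · · · ♟ · · ·│4
3│· · · · · · · ·│3
2│♙ ♙ ♙ ♙ ♙ ♙ ♙ ♙│2
1│♖ · ♗ ♕ ♔ ♗ · ♖│1
  ─────────────────
  a b c d e f g h

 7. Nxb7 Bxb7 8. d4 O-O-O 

  a b c d e f g h
  ─────────────────
8│· · ♚ ♜ · ♝ · ♜│8
7│♟ ♝ ♟ · ♟ ♟ ♟ ♟│7
6│· · · · · · · ♞│6
5│· · · · · · · ·│5
4│· · · ♙ ♟ · · ·│4
3│· · · · · · · ·│3
2│♙ ♙ ♙ · ♙ ♙ ♙ ♙│2
1│♖ · ♗ ♕ ♔ ♗ · ♖│1
  ─────────────────
  a b c d e f g h

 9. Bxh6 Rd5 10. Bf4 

  a b c d e f g h
  ─────────────────
8│· · ♚ · · ♝ · ♜│8
7│♟ ♝ ♟ · ♟ ♟ ♟ ♟│7
6│· · · · · · · ·│6
5│· · · ♜ · · · ·│5
4│· · · ♙ ♟ ♗ · ·│4
3│· · · · · · · ·│3
2│♙ ♙ ♙ · ♙ ♙ ♙ ♙│2
1│♖ · · ♕ ♔ ♗ · ♖│1
  ─────────────────
  a b c d e f g h


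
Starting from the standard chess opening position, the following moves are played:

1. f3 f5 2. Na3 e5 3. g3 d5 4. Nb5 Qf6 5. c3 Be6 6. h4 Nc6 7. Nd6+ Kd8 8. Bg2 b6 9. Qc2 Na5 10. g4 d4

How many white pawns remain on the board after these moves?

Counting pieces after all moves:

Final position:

  a b c d e f g h
  ─────────────────
8│♜ · · ♚ · ♝ ♞ ♜│8
7│♟ · ♟ · · · ♟ ♟│7
6│· ♟ · ♘ ♝ ♛ · ·│6
5│♞ · · · ♟ ♟ · ·│5
4│· · · ♟ · · ♙ ♙│4
3│· · ♙ · · ♙ · ·│3
2│♙ ♙ ♕ ♙ ♙ · ♗ ·│2
1│♖ · ♗ · ♔ · ♘ ♖│1
  ─────────────────
  a b c d e f g h


8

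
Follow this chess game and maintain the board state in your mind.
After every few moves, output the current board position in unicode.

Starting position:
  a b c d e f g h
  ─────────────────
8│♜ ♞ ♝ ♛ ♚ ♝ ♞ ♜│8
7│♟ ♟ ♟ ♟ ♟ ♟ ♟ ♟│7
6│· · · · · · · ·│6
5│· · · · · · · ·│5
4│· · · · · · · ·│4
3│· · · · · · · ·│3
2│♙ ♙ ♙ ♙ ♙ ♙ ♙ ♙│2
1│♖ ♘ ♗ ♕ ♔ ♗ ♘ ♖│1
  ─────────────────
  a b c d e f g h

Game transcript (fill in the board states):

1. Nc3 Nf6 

  a b c d e f g h
  ─────────────────
8│♜ ♞ ♝ ♛ ♚ ♝ · ♜│8
7│♟ ♟ ♟ ♟ ♟ ♟ ♟ ♟│7
6│· · · · · ♞ · ·│6
5│· · · · · · · ·│5
4│· · · · · · · ·│4
3│· · ♘ · · · · ·│3
2│♙ ♙ ♙ ♙ ♙ ♙ ♙ ♙│2
1│♖ · ♗ ♕ ♔ ♗ ♘ ♖│1
  ─────────────────
  a b c d e f g h

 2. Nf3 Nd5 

  a b c d e f g h
  ─────────────────
8│♜ ♞ ♝ ♛ ♚ ♝ · ♜│8
7│♟ ♟ ♟ ♟ ♟ ♟ ♟ ♟│7
6│· · · · · · · ·│6
5│· · · ♞ · · · ·│5
4│· · · · · · · ·│4
3│· · ♘ · · ♘ · ·│3
2│♙ ♙ ♙ ♙ ♙ ♙ ♙ ♙│2
1│♖ · ♗ ♕ ♔ ♗ · ♖│1
  ─────────────────
  a b c d e f g h

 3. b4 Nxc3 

  a b c d e f g h
  ─────────────────
8│♜ ♞ ♝ ♛ ♚ ♝ · ♜│8
7│♟ ♟ ♟ ♟ ♟ ♟ ♟ ♟│7
6│· · · · · · · ·│6
5│· · · · · · · ·│5
4│· ♙ · · · · · ·│4
3│· · ♞ · · ♘ · ·│3
2│♙ · ♙ ♙ ♙ ♙ ♙ ♙│2
1│♖ · ♗ ♕ ♔ ♗ · ♖│1
  ─────────────────
  a b c d e f g h

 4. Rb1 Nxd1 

  a b c d e f g h
  ─────────────────
8│♜ ♞ ♝ ♛ ♚ ♝ · ♜│8
7│♟ ♟ ♟ ♟ ♟ ♟ ♟ ♟│7
6│· · · · · · · ·│6
5│· · · · · · · ·│5
4│· ♙ · · · · · ·│4
3│· · · · · ♘ · ·│3
2│♙ · ♙ ♙ ♙ ♙ ♙ ♙│2
1│· ♖ ♗ ♞ ♔ ♗ · ♖│1
  ─────────────────
  a b c d e f g h



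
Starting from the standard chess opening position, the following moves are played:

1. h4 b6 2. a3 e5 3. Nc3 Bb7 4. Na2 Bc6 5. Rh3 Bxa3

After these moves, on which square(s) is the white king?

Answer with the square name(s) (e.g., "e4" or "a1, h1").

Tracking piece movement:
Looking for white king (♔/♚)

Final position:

  a b c d e f g h
  ─────────────────
8│♜ ♞ · ♛ ♚ · ♞ ♜│8
7│♟ · ♟ ♟ · ♟ ♟ ♟│7
6│· ♟ ♝ · · · · ·│6
5│· · · · ♟ · · ·│5
4│· · · · · · · ♙│4
3│♝ · · · · · · ♖│3
2│♘ ♙ ♙ ♙ ♙ ♙ ♙ ·│2
1│♖ · ♗ ♕ ♔ ♗ ♘ ·│1
  ─────────────────
  a b c d e f g h


e1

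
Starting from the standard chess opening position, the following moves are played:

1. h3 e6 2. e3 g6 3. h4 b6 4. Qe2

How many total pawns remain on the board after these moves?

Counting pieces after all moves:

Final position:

  a b c d e f g h
  ─────────────────
8│♜ ♞ ♝ ♛ ♚ ♝ ♞ ♜│8
7│♟ · ♟ ♟ · ♟ · ♟│7
6│· ♟ · · ♟ · ♟ ·│6
5│· · · · · · · ·│5
4│· · · · · · · ♙│4
3│· · · · ♙ · · ·│3
2│♙ ♙ ♙ ♙ ♕ ♙ ♙ ·│2
1│♖ ♘ ♗ · ♔ ♗ ♘ ♖│1
  ─────────────────
  a b c d e f g h


16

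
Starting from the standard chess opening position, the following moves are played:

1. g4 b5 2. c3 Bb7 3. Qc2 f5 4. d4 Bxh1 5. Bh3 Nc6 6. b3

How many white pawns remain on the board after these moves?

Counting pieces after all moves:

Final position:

  a b c d e f g h
  ─────────────────
8│♜ · · ♛ ♚ ♝ ♞ ♜│8
7│♟ · ♟ ♟ ♟ · ♟ ♟│7
6│· · ♞ · · · · ·│6
5│· ♟ · · · ♟ · ·│5
4│· · · ♙ · · ♙ ·│4
3│· ♙ ♙ · · · · ♗│3
2│♙ · ♕ · ♙ ♙ · ♙│2
1│♖ ♘ ♗ · ♔ · ♘ ♝│1
  ─────────────────
  a b c d e f g h


8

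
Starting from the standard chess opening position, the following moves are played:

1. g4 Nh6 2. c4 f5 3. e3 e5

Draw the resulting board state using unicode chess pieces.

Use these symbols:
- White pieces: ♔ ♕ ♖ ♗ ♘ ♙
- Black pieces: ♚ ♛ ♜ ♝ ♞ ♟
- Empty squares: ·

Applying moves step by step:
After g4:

♜ ♞ ♝ ♛ ♚ ♝ ♞ ♜
♟ ♟ ♟ ♟ ♟ ♟ ♟ ♟
· · · · · · · ·
· · · · · · · ·
· · · · · · ♙ ·
· · · · · · · ·
♙ ♙ ♙ ♙ ♙ ♙ · ♙
♖ ♘ ♗ ♕ ♔ ♗ ♘ ♖


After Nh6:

♜ ♞ ♝ ♛ ♚ ♝ · ♜
♟ ♟ ♟ ♟ ♟ ♟ ♟ ♟
· · · · · · · ♞
· · · · · · · ·
· · · · · · ♙ ·
· · · · · · · ·
♙ ♙ ♙ ♙ ♙ ♙ · ♙
♖ ♘ ♗ ♕ ♔ ♗ ♘ ♖


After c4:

♜ ♞ ♝ ♛ ♚ ♝ · ♜
♟ ♟ ♟ ♟ ♟ ♟ ♟ ♟
· · · · · · · ♞
· · · · · · · ·
· · ♙ · · · ♙ ·
· · · · · · · ·
♙ ♙ · ♙ ♙ ♙ · ♙
♖ ♘ ♗ ♕ ♔ ♗ ♘ ♖


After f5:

♜ ♞ ♝ ♛ ♚ ♝ · ♜
♟ ♟ ♟ ♟ ♟ · ♟ ♟
· · · · · · · ♞
· · · · · ♟ · ·
· · ♙ · · · ♙ ·
· · · · · · · ·
♙ ♙ · ♙ ♙ ♙ · ♙
♖ ♘ ♗ ♕ ♔ ♗ ♘ ♖


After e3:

♜ ♞ ♝ ♛ ♚ ♝ · ♜
♟ ♟ ♟ ♟ ♟ · ♟ ♟
· · · · · · · ♞
· · · · · ♟ · ·
· · ♙ · · · ♙ ·
· · · · ♙ · · ·
♙ ♙ · ♙ · ♙ · ♙
♖ ♘ ♗ ♕ ♔ ♗ ♘ ♖


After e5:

♜ ♞ ♝ ♛ ♚ ♝ · ♜
♟ ♟ ♟ ♟ · · ♟ ♟
· · · · · · · ♞
· · · · ♟ ♟ · ·
· · ♙ · · · ♙ ·
· · · · ♙ · · ·
♙ ♙ · ♙ · ♙ · ♙
♖ ♘ ♗ ♕ ♔ ♗ ♘ ♖



  a b c d e f g h
  ─────────────────
8│♜ ♞ ♝ ♛ ♚ ♝ · ♜│8
7│♟ ♟ ♟ ♟ · · ♟ ♟│7
6│· · · · · · · ♞│6
5│· · · · ♟ ♟ · ·│5
4│· · ♙ · · · ♙ ·│4
3│· · · · ♙ · · ·│3
2│♙ ♙ · ♙ · ♙ · ♙│2
1│♖ ♘ ♗ ♕ ♔ ♗ ♘ ♖│1
  ─────────────────
  a b c d e f g h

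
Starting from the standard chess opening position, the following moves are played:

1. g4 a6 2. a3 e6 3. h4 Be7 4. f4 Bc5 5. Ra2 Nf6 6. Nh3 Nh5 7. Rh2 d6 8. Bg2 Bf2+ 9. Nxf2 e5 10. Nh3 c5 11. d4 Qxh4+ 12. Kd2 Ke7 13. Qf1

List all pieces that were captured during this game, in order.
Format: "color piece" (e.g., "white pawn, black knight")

Tracking captures:
  Nxf2: captured black bishop
  Qxh4+: captured white pawn

black bishop, white pawn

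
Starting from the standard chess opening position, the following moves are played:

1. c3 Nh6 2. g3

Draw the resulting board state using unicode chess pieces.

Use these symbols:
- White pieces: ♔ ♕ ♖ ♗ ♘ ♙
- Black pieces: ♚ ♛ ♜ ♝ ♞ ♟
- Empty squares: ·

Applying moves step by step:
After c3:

♜ ♞ ♝ ♛ ♚ ♝ ♞ ♜
♟ ♟ ♟ ♟ ♟ ♟ ♟ ♟
· · · · · · · ·
· · · · · · · ·
· · · · · · · ·
· · ♙ · · · · ·
♙ ♙ · ♙ ♙ ♙ ♙ ♙
♖ ♘ ♗ ♕ ♔ ♗ ♘ ♖


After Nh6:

♜ ♞ ♝ ♛ ♚ ♝ · ♜
♟ ♟ ♟ ♟ ♟ ♟ ♟ ♟
· · · · · · · ♞
· · · · · · · ·
· · · · · · · ·
· · ♙ · · · · ·
♙ ♙ · ♙ ♙ ♙ ♙ ♙
♖ ♘ ♗ ♕ ♔ ♗ ♘ ♖


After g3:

♜ ♞ ♝ ♛ ♚ ♝ · ♜
♟ ♟ ♟ ♟ ♟ ♟ ♟ ♟
· · · · · · · ♞
· · · · · · · ·
· · · · · · · ·
· · ♙ · · · ♙ ·
♙ ♙ · ♙ ♙ ♙ · ♙
♖ ♘ ♗ ♕ ♔ ♗ ♘ ♖



  a b c d e f g h
  ─────────────────
8│♜ ♞ ♝ ♛ ♚ ♝ · ♜│8
7│♟ ♟ ♟ ♟ ♟ ♟ ♟ ♟│7
6│· · · · · · · ♞│6
5│· · · · · · · ·│5
4│· · · · · · · ·│4
3│· · ♙ · · · ♙ ·│3
2│♙ ♙ · ♙ ♙ ♙ · ♙│2
1│♖ ♘ ♗ ♕ ♔ ♗ ♘ ♖│1
  ─────────────────
  a b c d e f g h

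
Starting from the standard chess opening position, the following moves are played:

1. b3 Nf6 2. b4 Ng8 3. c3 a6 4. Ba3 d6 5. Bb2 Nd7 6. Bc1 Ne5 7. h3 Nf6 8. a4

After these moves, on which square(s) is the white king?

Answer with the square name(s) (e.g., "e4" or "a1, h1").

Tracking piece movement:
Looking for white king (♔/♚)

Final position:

  a b c d e f g h
  ─────────────────
8│♜ · ♝ ♛ ♚ ♝ · ♜│8
7│· ♟ ♟ · ♟ ♟ ♟ ♟│7
6│♟ · · ♟ · ♞ · ·│6
5│· · · · ♞ · · ·│5
4│♙ ♙ · · · · · ·│4
3│· · ♙ · · · · ♙│3
2│· · · ♙ ♙ ♙ ♙ ·│2
1│♖ ♘ ♗ ♕ ♔ ♗ ♘ ♖│1
  ─────────────────
  a b c d e f g h


e1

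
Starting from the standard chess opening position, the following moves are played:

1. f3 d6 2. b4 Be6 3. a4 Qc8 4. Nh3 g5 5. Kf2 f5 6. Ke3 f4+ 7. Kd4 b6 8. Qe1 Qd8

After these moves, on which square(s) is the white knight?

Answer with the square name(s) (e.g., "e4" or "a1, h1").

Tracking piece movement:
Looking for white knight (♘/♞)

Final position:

  a b c d e f g h
  ─────────────────
8│♜ ♞ · ♛ ♚ ♝ ♞ ♜│8
7│♟ · ♟ · ♟ · · ♟│7
6│· ♟ · ♟ ♝ · · ·│6
5│· · · · · · ♟ ·│5
4│♙ ♙ · ♔ · ♟ · ·│4
3│· · · · · ♙ · ♘│3
2│· · ♙ ♙ ♙ · ♙ ♙│2
1│♖ ♘ ♗ · ♕ ♗ · ♖│1
  ─────────────────
  a b c d e f g h


b1, h3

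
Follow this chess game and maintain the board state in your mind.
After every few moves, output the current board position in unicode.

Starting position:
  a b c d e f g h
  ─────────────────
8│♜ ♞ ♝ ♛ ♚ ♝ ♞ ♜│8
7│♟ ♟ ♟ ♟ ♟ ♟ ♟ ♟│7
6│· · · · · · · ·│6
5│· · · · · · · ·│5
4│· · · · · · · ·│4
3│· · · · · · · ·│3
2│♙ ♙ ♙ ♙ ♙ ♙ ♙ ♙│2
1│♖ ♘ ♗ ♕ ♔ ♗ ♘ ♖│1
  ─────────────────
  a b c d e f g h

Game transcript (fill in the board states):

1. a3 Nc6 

  a b c d e f g h
  ─────────────────
8│♜ · ♝ ♛ ♚ ♝ ♞ ♜│8
7│♟ ♟ ♟ ♟ ♟ ♟ ♟ ♟│7
6│· · ♞ · · · · ·│6
5│· · · · · · · ·│5
4│· · · · · · · ·│4
3│♙ · · · · · · ·│3
2│· ♙ ♙ ♙ ♙ ♙ ♙ ♙│2
1│♖ ♘ ♗ ♕ ♔ ♗ ♘ ♖│1
  ─────────────────
  a b c d e f g h

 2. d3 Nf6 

  a b c d e f g h
  ─────────────────
8│♜ · ♝ ♛ ♚ ♝ · ♜│8
7│♟ ♟ ♟ ♟ ♟ ♟ ♟ ♟│7
6│· · ♞ · · ♞ · ·│6
5│· · · · · · · ·│5
4│· · · · · · · ·│4
3│♙ · · ♙ · · · ·│3
2│· ♙ ♙ · ♙ ♙ ♙ ♙│2
1│♖ ♘ ♗ ♕ ♔ ♗ ♘ ♖│1
  ─────────────────
  a b c d e f g h

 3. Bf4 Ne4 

  a b c d e f g h
  ─────────────────
8│♜ · ♝ ♛ ♚ ♝ · ♜│8
7│♟ ♟ ♟ ♟ ♟ ♟ ♟ ♟│7
6│· · ♞ · · · · ·│6
5│· · · · · · · ·│5
4│· · · · ♞ ♗ · ·│4
3│♙ · · ♙ · · · ·│3
2│· ♙ ♙ · ♙ ♙ ♙ ♙│2
1│♖ ♘ · ♕ ♔ ♗ ♘ ♖│1
  ─────────────────
  a b c d e f g h

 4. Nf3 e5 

  a b c d e f g h
  ─────────────────
8│♜ · ♝ ♛ ♚ ♝ · ♜│8
7│♟ ♟ ♟ ♟ · ♟ ♟ ♟│7
6│· · ♞ · · · · ·│6
5│· · · · ♟ · · ·│5
4│· · · · ♞ ♗ · ·│4
3│♙ · · ♙ · ♘ · ·│3
2│· ♙ ♙ · ♙ ♙ ♙ ♙│2
1│♖ ♘ · ♕ ♔ ♗ · ♖│1
  ─────────────────
  a b c d e f g h



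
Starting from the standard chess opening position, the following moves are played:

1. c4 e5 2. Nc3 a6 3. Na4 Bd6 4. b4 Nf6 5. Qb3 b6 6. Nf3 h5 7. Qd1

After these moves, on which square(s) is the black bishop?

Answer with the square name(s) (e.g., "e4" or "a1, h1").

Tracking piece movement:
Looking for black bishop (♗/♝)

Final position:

  a b c d e f g h
  ─────────────────
8│♜ ♞ ♝ ♛ ♚ · · ♜│8
7│· · ♟ ♟ · ♟ ♟ ·│7
6│♟ ♟ · ♝ · ♞ · ·│6
5│· · · · ♟ · · ♟│5
4│♘ ♙ ♙ · · · · ·│4
3│· · · · · ♘ · ·│3
2│♙ · · ♙ ♙ ♙ ♙ ♙│2
1│♖ · ♗ ♕ ♔ ♗ · ♖│1
  ─────────────────
  a b c d e f g h


c8, d6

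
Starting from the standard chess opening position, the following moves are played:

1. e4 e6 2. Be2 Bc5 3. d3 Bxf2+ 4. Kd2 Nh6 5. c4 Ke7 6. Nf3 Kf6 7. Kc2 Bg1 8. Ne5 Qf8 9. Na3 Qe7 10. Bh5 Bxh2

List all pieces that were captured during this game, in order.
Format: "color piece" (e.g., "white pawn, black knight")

Tracking captures:
  Bxf2+: captured white pawn
  Bxh2: captured white pawn

white pawn, white pawn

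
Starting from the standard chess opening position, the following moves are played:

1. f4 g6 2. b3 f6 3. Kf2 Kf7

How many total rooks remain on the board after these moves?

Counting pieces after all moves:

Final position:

  a b c d e f g h
  ─────────────────
8│♜ ♞ ♝ ♛ · ♝ ♞ ♜│8
7│♟ ♟ ♟ ♟ ♟ ♚ · ♟│7
6│· · · · · ♟ ♟ ·│6
5│· · · · · · · ·│5
4│· · · · · ♙ · ·│4
3│· ♙ · · · · · ·│3
2│♙ · ♙ ♙ ♙ ♔ ♙ ♙│2
1│♖ ♘ ♗ ♕ · ♗ ♘ ♖│1
  ─────────────────
  a b c d e f g h


4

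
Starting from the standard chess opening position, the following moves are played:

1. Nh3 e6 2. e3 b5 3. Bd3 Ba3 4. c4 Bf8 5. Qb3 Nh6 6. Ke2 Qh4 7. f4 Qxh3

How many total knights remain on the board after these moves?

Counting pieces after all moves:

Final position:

  a b c d e f g h
  ─────────────────
8│♜ ♞ ♝ · ♚ ♝ · ♜│8
7│♟ · ♟ ♟ · ♟ ♟ ♟│7
6│· · · · ♟ · · ♞│6
5│· ♟ · · · · · ·│5
4│· · ♙ · · ♙ · ·│4
3│· ♕ · ♗ ♙ · · ♛│3
2│♙ ♙ · ♙ ♔ · ♙ ♙│2
1│♖ ♘ ♗ · · · · ♖│1
  ─────────────────
  a b c d e f g h


3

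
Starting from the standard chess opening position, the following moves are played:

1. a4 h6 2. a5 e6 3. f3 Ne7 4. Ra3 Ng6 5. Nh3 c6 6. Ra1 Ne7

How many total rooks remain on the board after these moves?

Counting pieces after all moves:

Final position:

  a b c d e f g h
  ─────────────────
8│♜ ♞ ♝ ♛ ♚ ♝ · ♜│8
7│♟ ♟ · ♟ ♞ ♟ ♟ ·│7
6│· · ♟ · ♟ · · ♟│6
5│♙ · · · · · · ·│5
4│· · · · · · · ·│4
3│· · · · · ♙ · ♘│3
2│· ♙ ♙ ♙ ♙ · ♙ ♙│2
1│♖ ♘ ♗ ♕ ♔ ♗ · ♖│1
  ─────────────────
  a b c d e f g h


4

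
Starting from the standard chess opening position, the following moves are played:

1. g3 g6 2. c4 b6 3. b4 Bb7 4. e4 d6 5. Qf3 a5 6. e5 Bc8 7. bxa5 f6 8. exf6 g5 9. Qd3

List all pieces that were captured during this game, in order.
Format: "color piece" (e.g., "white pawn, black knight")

Tracking captures:
  bxa5: captured black pawn
  exf6: captured black pawn

black pawn, black pawn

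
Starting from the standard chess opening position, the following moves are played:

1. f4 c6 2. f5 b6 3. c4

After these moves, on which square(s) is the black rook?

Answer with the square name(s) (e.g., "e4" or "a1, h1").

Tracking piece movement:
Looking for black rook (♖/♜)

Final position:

  a b c d e f g h
  ─────────────────
8│♜ ♞ ♝ ♛ ♚ ♝ ♞ ♜│8
7│♟ · · ♟ ♟ ♟ ♟ ♟│7
6│· ♟ ♟ · · · · ·│6
5│· · · · · ♙ · ·│5
4│· · ♙ · · · · ·│4
3│· · · · · · · ·│3
2│♙ ♙ · ♙ ♙ · ♙ ♙│2
1│♖ ♘ ♗ ♕ ♔ ♗ ♘ ♖│1
  ─────────────────
  a b c d e f g h


a8, h8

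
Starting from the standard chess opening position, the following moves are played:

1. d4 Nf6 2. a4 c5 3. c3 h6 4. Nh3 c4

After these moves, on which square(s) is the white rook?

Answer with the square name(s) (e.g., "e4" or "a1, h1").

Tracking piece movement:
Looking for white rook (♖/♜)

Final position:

  a b c d e f g h
  ─────────────────
8│♜ ♞ ♝ ♛ ♚ ♝ · ♜│8
7│♟ ♟ · ♟ ♟ ♟ ♟ ·│7
6│· · · · · ♞ · ♟│6
5│· · · · · · · ·│5
4│♙ · ♟ ♙ · · · ·│4
3│· · ♙ · · · · ♘│3
2│· ♙ · · ♙ ♙ ♙ ♙│2
1│♖ ♘ ♗ ♕ ♔ ♗ · ♖│1
  ─────────────────
  a b c d e f g h


a1, h1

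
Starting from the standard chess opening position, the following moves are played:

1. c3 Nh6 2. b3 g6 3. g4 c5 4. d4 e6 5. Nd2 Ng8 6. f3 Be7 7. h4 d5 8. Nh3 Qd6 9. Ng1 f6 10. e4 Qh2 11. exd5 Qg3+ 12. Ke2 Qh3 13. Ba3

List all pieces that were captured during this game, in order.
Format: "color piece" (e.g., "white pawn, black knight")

Tracking captures:
  exd5: captured black pawn

black pawn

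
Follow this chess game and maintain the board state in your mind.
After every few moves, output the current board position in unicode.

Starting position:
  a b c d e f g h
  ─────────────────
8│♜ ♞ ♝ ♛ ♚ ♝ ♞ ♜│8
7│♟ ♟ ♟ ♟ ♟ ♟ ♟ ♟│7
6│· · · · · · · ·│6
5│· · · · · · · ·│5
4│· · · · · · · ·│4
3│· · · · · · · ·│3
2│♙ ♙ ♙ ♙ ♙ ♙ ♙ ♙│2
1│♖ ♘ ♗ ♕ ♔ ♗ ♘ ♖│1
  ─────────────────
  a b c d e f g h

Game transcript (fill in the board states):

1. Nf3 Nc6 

  a b c d e f g h
  ─────────────────
8│♜ · ♝ ♛ ♚ ♝ ♞ ♜│8
7│♟ ♟ ♟ ♟ ♟ ♟ ♟ ♟│7
6│· · ♞ · · · · ·│6
5│· · · · · · · ·│5
4│· · · · · · · ·│4
3│· · · · · ♘ · ·│3
2│♙ ♙ ♙ ♙ ♙ ♙ ♙ ♙│2
1│♖ ♘ ♗ ♕ ♔ ♗ · ♖│1
  ─────────────────
  a b c d e f g h

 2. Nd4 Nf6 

  a b c d e f g h
  ─────────────────
8│♜ · ♝ ♛ ♚ ♝ · ♜│8
7│♟ ♟ ♟ ♟ ♟ ♟ ♟ ♟│7
6│· · ♞ · · ♞ · ·│6
5│· · · · · · · ·│5
4│· · · ♘ · · · ·│4
3│· · · · · · · ·│3
2│♙ ♙ ♙ ♙ ♙ ♙ ♙ ♙│2
1│♖ ♘ ♗ ♕ ♔ ♗ · ♖│1
  ─────────────────
  a b c d e f g h

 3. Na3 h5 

  a b c d e f g h
  ─────────────────
8│♜ · ♝ ♛ ♚ ♝ · ♜│8
7│♟ ♟ ♟ ♟ ♟ ♟ ♟ ·│7
6│· · ♞ · · ♞ · ·│6
5│· · · · · · · ♟│5
4│· · · ♘ · · · ·│4
3│♘ · · · · · · ·│3
2│♙ ♙ ♙ ♙ ♙ ♙ ♙ ♙│2
1│♖ · ♗ ♕ ♔ ♗ · ♖│1
  ─────────────────
  a b c d e f g h

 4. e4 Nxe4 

  a b c d e f g h
  ─────────────────
8│♜ · ♝ ♛ ♚ ♝ · ♜│8
7│♟ ♟ ♟ ♟ ♟ ♟ ♟ ·│7
6│· · ♞ · · · · ·│6
5│· · · · · · · ♟│5
4│· · · ♘ ♞ · · ·│4
3│♘ · · · · · · ·│3
2│♙ ♙ ♙ ♙ · ♙ ♙ ♙│2
1│♖ · ♗ ♕ ♔ ♗ · ♖│1
  ─────────────────
  a b c d e f g h

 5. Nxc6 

  a b c d e f g h
  ─────────────────
8│♜ · ♝ ♛ ♚ ♝ · ♜│8
7│♟ ♟ ♟ ♟ ♟ ♟ ♟ ·│7
6│· · ♘ · · · · ·│6
5│· · · · · · · ♟│5
4│· · · · ♞ · · ·│4
3│♘ · · · · · · ·│3
2│♙ ♙ ♙ ♙ · ♙ ♙ ♙│2
1│♖ · ♗ ♕ ♔ ♗ · ♖│1
  ─────────────────
  a b c d e f g h


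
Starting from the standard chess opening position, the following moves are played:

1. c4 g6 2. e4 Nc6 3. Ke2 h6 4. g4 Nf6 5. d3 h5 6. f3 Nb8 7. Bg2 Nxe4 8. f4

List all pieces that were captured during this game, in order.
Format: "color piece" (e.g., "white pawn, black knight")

Tracking captures:
  Nxe4: captured white pawn

white pawn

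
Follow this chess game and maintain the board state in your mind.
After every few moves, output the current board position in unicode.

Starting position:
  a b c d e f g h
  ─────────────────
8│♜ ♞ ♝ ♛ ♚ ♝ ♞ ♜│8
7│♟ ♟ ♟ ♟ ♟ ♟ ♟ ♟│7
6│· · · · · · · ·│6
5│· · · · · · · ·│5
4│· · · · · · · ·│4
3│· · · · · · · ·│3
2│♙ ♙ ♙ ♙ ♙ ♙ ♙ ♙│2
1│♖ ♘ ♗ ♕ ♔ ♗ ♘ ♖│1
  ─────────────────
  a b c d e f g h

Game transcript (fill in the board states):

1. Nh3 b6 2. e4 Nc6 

  a b c d e f g h
  ─────────────────
8│♜ · ♝ ♛ ♚ ♝ ♞ ♜│8
7│♟ · ♟ ♟ ♟ ♟ ♟ ♟│7
6│· ♟ ♞ · · · · ·│6
5│· · · · · · · ·│5
4│· · · · ♙ · · ·│4
3│· · · · · · · ♘│3
2│♙ ♙ ♙ ♙ · ♙ ♙ ♙│2
1│♖ ♘ ♗ ♕ ♔ ♗ · ♖│1
  ─────────────────
  a b c d e f g h

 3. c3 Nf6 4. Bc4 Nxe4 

  a b c d e f g h
  ─────────────────
8│♜ · ♝ ♛ ♚ ♝ · ♜│8
7│♟ · ♟ ♟ ♟ ♟ ♟ ♟│7
6│· ♟ ♞ · · · · ·│6
5│· · · · · · · ·│5
4│· · ♗ · ♞ · · ·│4
3│· · ♙ · · · · ♘│3
2│♙ ♙ · ♙ · ♙ ♙ ♙│2
1│♖ ♘ ♗ ♕ ♔ · · ♖│1
  ─────────────────
  a b c d e f g h

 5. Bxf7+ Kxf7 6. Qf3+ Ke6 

  a b c d e f g h
  ─────────────────
8│♜ · ♝ ♛ · ♝ · ♜│8
7│♟ · ♟ ♟ ♟ · ♟ ♟│7
6│· ♟ ♞ · ♚ · · ·│6
5│· · · · · · · ·│5
4│· · · · ♞ · · ·│4
3│· · ♙ · · ♕ · ♘│3
2│♙ ♙ · ♙ · ♙ ♙ ♙│2
1│♖ ♘ ♗ · ♔ · · ♖│1
  ─────────────────
  a b c d e f g h



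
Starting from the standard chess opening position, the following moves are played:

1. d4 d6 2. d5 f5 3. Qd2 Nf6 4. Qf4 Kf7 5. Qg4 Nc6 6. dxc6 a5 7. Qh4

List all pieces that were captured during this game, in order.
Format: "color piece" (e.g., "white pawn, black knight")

Tracking captures:
  dxc6: captured black knight

black knight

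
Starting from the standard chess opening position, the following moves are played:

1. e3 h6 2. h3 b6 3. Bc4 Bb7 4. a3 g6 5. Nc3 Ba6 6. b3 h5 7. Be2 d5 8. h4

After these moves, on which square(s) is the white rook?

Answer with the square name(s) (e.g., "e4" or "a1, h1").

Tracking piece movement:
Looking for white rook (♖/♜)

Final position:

  a b c d e f g h
  ─────────────────
8│♜ ♞ · ♛ ♚ ♝ ♞ ♜│8
7│♟ · ♟ · ♟ ♟ · ·│7
6│♝ ♟ · · · · ♟ ·│6
5│· · · ♟ · · · ♟│5
4│· · · · · · · ♙│4
3│♙ ♙ ♘ · ♙ · · ·│3
2│· · ♙ ♙ ♗ ♙ ♙ ·│2
1│♖ · ♗ ♕ ♔ · ♘ ♖│1
  ─────────────────
  a b c d e f g h


a1, h1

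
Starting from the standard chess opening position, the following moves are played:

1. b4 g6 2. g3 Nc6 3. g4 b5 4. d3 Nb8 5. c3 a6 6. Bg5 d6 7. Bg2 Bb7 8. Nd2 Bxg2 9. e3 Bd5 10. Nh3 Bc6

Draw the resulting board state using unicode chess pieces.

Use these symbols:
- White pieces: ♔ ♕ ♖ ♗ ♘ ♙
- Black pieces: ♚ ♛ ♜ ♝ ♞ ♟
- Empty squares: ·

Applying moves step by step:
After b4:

♜ ♞ ♝ ♛ ♚ ♝ ♞ ♜
♟ ♟ ♟ ♟ ♟ ♟ ♟ ♟
· · · · · · · ·
· · · · · · · ·
· ♙ · · · · · ·
· · · · · · · ·
♙ · ♙ ♙ ♙ ♙ ♙ ♙
♖ ♘ ♗ ♕ ♔ ♗ ♘ ♖


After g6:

♜ ♞ ♝ ♛ ♚ ♝ ♞ ♜
♟ ♟ ♟ ♟ ♟ ♟ · ♟
· · · · · · ♟ ·
· · · · · · · ·
· ♙ · · · · · ·
· · · · · · · ·
♙ · ♙ ♙ ♙ ♙ ♙ ♙
♖ ♘ ♗ ♕ ♔ ♗ ♘ ♖


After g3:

♜ ♞ ♝ ♛ ♚ ♝ ♞ ♜
♟ ♟ ♟ ♟ ♟ ♟ · ♟
· · · · · · ♟ ·
· · · · · · · ·
· ♙ · · · · · ·
· · · · · · ♙ ·
♙ · ♙ ♙ ♙ ♙ · ♙
♖ ♘ ♗ ♕ ♔ ♗ ♘ ♖


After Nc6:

♜ · ♝ ♛ ♚ ♝ ♞ ♜
♟ ♟ ♟ ♟ ♟ ♟ · ♟
· · ♞ · · · ♟ ·
· · · · · · · ·
· ♙ · · · · · ·
· · · · · · ♙ ·
♙ · ♙ ♙ ♙ ♙ · ♙
♖ ♘ ♗ ♕ ♔ ♗ ♘ ♖


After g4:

♜ · ♝ ♛ ♚ ♝ ♞ ♜
♟ ♟ ♟ ♟ ♟ ♟ · ♟
· · ♞ · · · ♟ ·
· · · · · · · ·
· ♙ · · · · ♙ ·
· · · · · · · ·
♙ · ♙ ♙ ♙ ♙ · ♙
♖ ♘ ♗ ♕ ♔ ♗ ♘ ♖


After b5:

♜ · ♝ ♛ ♚ ♝ ♞ ♜
♟ · ♟ ♟ ♟ ♟ · ♟
· · ♞ · · · ♟ ·
· ♟ · · · · · ·
· ♙ · · · · ♙ ·
· · · · · · · ·
♙ · ♙ ♙ ♙ ♙ · ♙
♖ ♘ ♗ ♕ ♔ ♗ ♘ ♖


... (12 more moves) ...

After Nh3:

♜ ♞ · ♛ ♚ ♝ ♞ ♜
· · ♟ · ♟ ♟ · ♟
♟ · · ♟ · · ♟ ·
· ♟ · ♝ · · ♗ ·
· ♙ · · · · ♙ ·
· · ♙ ♙ ♙ · · ♘
♙ · · ♘ · ♙ · ♙
♖ · · ♕ ♔ · · ♖


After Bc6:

♜ ♞ · ♛ ♚ ♝ ♞ ♜
· · ♟ · ♟ ♟ · ♟
♟ · ♝ ♟ · · ♟ ·
· ♟ · · · · ♗ ·
· ♙ · · · · ♙ ·
· · ♙ ♙ ♙ · · ♘
♙ · · ♘ · ♙ · ♙
♖ · · ♕ ♔ · · ♖



  a b c d e f g h
  ─────────────────
8│♜ ♞ · ♛ ♚ ♝ ♞ ♜│8
7│· · ♟ · ♟ ♟ · ♟│7
6│♟ · ♝ ♟ · · ♟ ·│6
5│· ♟ · · · · ♗ ·│5
4│· ♙ · · · · ♙ ·│4
3│· · ♙ ♙ ♙ · · ♘│3
2│♙ · · ♘ · ♙ · ♙│2
1│♖ · · ♕ ♔ · · ♖│1
  ─────────────────
  a b c d e f g h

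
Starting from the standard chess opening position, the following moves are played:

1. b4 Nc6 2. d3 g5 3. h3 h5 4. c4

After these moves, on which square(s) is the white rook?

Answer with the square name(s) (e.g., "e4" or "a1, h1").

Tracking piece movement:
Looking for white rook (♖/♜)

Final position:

  a b c d e f g h
  ─────────────────
8│♜ · ♝ ♛ ♚ ♝ ♞ ♜│8
7│♟ ♟ ♟ ♟ ♟ ♟ · ·│7
6│· · ♞ · · · · ·│6
5│· · · · · · ♟ ♟│5
4│· ♙ ♙ · · · · ·│4
3│· · · ♙ · · · ♙│3
2│♙ · · · ♙ ♙ ♙ ·│2
1│♖ ♘ ♗ ♕ ♔ ♗ ♘ ♖│1
  ─────────────────
  a b c d e f g h


a1, h1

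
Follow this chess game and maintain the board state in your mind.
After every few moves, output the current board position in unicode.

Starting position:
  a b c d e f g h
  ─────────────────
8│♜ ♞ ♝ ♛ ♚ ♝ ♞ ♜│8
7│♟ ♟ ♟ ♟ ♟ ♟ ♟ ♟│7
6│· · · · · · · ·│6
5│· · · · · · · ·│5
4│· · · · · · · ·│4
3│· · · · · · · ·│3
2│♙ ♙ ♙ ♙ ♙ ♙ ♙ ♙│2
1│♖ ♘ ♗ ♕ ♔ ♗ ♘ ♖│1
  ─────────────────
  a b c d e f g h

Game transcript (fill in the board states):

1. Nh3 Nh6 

  a b c d e f g h
  ─────────────────
8│♜ ♞ ♝ ♛ ♚ ♝ · ♜│8
7│♟ ♟ ♟ ♟ ♟ ♟ ♟ ♟│7
6│· · · · · · · ♞│6
5│· · · · · · · ·│5
4│· · · · · · · ·│4
3│· · · · · · · ♘│3
2│♙ ♙ ♙ ♙ ♙ ♙ ♙ ♙│2
1│♖ ♘ ♗ ♕ ♔ ♗ · ♖│1
  ─────────────────
  a b c d e f g h

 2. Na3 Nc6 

  a b c d e f g h
  ─────────────────
8│♜ · ♝ ♛ ♚ ♝ · ♜│8
7│♟ ♟ ♟ ♟ ♟ ♟ ♟ ♟│7
6│· · ♞ · · · · ♞│6
5│· · · · · · · ·│5
4│· · · · · · · ·│4
3│♘ · · · · · · ♘│3
2│♙ ♙ ♙ ♙ ♙ ♙ ♙ ♙│2
1│♖ · ♗ ♕ ♔ ♗ · ♖│1
  ─────────────────
  a b c d e f g h

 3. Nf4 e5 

  a b c d e f g h
  ─────────────────
8│♜ · ♝ ♛ ♚ ♝ · ♜│8
7│♟ ♟ ♟ ♟ · ♟ ♟ ♟│7
6│· · ♞ · · · · ♞│6
5│· · · · ♟ · · ·│5
4│· · · · · ♘ · ·│4
3│♘ · · · · · · ·│3
2│♙ ♙ ♙ ♙ ♙ ♙ ♙ ♙│2
1│♖ · ♗ ♕ ♔ ♗ · ♖│1
  ─────────────────
  a b c d e f g h



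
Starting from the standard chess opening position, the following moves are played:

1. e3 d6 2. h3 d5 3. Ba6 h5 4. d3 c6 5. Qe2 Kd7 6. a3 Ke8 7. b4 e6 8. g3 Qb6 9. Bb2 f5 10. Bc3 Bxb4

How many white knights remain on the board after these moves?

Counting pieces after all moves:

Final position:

  a b c d e f g h
  ─────────────────
8│♜ ♞ ♝ · ♚ · ♞ ♜│8
7│♟ ♟ · · · · ♟ ·│7
6│♗ ♛ ♟ · ♟ · · ·│6
5│· · · ♟ · ♟ · ♟│5
4│· ♝ · · · · · ·│4
3│♙ · ♗ ♙ ♙ · ♙ ♙│3
2│· · ♙ · ♕ ♙ · ·│2
1│♖ ♘ · · ♔ · ♘ ♖│1
  ─────────────────
  a b c d e f g h


2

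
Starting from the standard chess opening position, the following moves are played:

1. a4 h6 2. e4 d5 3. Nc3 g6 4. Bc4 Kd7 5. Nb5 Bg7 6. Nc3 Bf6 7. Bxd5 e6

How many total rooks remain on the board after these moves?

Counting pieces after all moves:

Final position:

  a b c d e f g h
  ─────────────────
8│♜ ♞ ♝ ♛ · · ♞ ♜│8
7│♟ ♟ ♟ ♚ · ♟ · ·│7
6│· · · · ♟ ♝ ♟ ♟│6
5│· · · ♗ · · · ·│5
4│♙ · · · ♙ · · ·│4
3│· · ♘ · · · · ·│3
2│· ♙ ♙ ♙ · ♙ ♙ ♙│2
1│♖ · ♗ ♕ ♔ · ♘ ♖│1
  ─────────────────
  a b c d e f g h


4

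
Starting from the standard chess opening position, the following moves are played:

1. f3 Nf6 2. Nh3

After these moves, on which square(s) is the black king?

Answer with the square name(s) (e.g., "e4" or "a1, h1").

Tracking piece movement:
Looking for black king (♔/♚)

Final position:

  a b c d e f g h
  ─────────────────
8│♜ ♞ ♝ ♛ ♚ ♝ · ♜│8
7│♟ ♟ ♟ ♟ ♟ ♟ ♟ ♟│7
6│· · · · · ♞ · ·│6
5│· · · · · · · ·│5
4│· · · · · · · ·│4
3│· · · · · ♙ · ♘│3
2│♙ ♙ ♙ ♙ ♙ · ♙ ♙│2
1│♖ ♘ ♗ ♕ ♔ ♗ · ♖│1
  ─────────────────
  a b c d e f g h


e8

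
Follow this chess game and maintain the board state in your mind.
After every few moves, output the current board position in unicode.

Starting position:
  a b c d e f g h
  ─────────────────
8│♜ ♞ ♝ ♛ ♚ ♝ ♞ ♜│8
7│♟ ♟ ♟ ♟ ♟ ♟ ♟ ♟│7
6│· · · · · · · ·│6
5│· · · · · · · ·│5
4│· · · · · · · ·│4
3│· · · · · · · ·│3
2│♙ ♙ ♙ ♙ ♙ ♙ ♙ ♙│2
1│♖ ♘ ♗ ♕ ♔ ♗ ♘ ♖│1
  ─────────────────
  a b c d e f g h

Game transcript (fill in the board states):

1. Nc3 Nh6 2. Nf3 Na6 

  a b c d e f g h
  ─────────────────
8│♜ · ♝ ♛ ♚ ♝ · ♜│8
7│♟ ♟ ♟ ♟ ♟ ♟ ♟ ♟│7
6│♞ · · · · · · ♞│6
5│· · · · · · · ·│5
4│· · · · · · · ·│4
3│· · ♘ · · ♘ · ·│3
2│♙ ♙ ♙ ♙ ♙ ♙ ♙ ♙│2
1│♖ · ♗ ♕ ♔ ♗ · ♖│1
  ─────────────────
  a b c d e f g h

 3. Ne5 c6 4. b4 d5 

  a b c d e f g h
  ─────────────────
8│♜ · ♝ ♛ ♚ ♝ · ♜│8
7│♟ ♟ · · ♟ ♟ ♟ ♟│7
6│♞ · ♟ · · · · ♞│6
5│· · · ♟ ♘ · · ·│5
4│· ♙ · · · · · ·│4
3│· · ♘ · · · · ·│3
2│♙ · ♙ ♙ ♙ ♙ ♙ ♙│2
1│♖ · ♗ ♕ ♔ ♗ · ♖│1
  ─────────────────
  a b c d e f g h

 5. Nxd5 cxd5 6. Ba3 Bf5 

  a b c d e f g h
  ─────────────────
8│♜ · · ♛ ♚ ♝ · ♜│8
7│♟ ♟ · · ♟ ♟ ♟ ♟│7
6│♞ · · · · · · ♞│6
5│· · · ♟ ♘ ♝ · ·│5
4│· ♙ · · · · · ·│4
3│♗ · · · · · · ·│3
2│♙ · ♙ ♙ ♙ ♙ ♙ ♙│2
1│♖ · · ♕ ♔ ♗ · ♖│1
  ─────────────────
  a b c d e f g h

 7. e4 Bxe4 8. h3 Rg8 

  a b c d e f g h
  ─────────────────
8│♜ · · ♛ ♚ ♝ ♜ ·│8
7│♟ ♟ · · ♟ ♟ ♟ ♟│7
6│♞ · · · · · · ♞│6
5│· · · ♟ ♘ · · ·│5
4│· ♙ · · ♝ · · ·│4
3│♗ · · · · · · ♙│3
2│♙ · ♙ ♙ · ♙ ♙ ·│2
1│♖ · · ♕ ♔ ♗ · ♖│1
  ─────────────────
  a b c d e f g h

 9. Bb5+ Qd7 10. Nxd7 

  a b c d e f g h
  ─────────────────
8│♜ · · · ♚ ♝ ♜ ·│8
7│♟ ♟ · ♘ ♟ ♟ ♟ ♟│7
6│♞ · · · · · · ♞│6
5│· ♗ · ♟ · · · ·│5
4│· ♙ · · ♝ · · ·│4
3│♗ · · · · · · ♙│3
2│♙ · ♙ ♙ · ♙ ♙ ·│2
1│♖ · · ♕ ♔ · · ♖│1
  ─────────────────
  a b c d e f g h
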